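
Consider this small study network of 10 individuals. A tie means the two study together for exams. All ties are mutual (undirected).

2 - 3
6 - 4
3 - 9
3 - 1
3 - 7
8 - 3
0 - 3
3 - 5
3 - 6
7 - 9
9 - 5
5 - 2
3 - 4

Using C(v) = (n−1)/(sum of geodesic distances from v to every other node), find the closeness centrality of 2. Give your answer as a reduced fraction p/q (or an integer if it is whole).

9/16

Distances from 2: 0:2, 1:2, 3:1, 4:2, 5:1, 6:2, 7:2, 8:2, 9:2. Sum = 16.
n = 10, so closeness = 9/16.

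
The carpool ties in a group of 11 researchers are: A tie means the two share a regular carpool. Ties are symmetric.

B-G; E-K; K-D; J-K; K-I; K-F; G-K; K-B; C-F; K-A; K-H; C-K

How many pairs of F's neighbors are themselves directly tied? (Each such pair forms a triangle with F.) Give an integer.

1

F's neighbors: C and K.
Neighbor pairs that are themselves tied: F–C–K. Each forms one triangle with F, for 1 in total.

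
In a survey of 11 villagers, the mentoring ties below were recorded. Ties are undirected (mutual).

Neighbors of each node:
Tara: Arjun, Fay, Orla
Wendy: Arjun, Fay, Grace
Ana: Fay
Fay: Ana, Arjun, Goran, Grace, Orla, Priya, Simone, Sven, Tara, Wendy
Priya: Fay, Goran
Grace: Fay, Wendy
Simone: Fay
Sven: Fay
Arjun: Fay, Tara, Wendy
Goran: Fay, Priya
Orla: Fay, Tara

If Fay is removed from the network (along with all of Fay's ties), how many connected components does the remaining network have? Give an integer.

5

Without Fay, the remaining ties split the others into: {Arjun, Grace, Orla, Tara, Wendy}; {Goran, Priya}; {Simone}; {Sven}; {Ana}.
That's 5 separate components.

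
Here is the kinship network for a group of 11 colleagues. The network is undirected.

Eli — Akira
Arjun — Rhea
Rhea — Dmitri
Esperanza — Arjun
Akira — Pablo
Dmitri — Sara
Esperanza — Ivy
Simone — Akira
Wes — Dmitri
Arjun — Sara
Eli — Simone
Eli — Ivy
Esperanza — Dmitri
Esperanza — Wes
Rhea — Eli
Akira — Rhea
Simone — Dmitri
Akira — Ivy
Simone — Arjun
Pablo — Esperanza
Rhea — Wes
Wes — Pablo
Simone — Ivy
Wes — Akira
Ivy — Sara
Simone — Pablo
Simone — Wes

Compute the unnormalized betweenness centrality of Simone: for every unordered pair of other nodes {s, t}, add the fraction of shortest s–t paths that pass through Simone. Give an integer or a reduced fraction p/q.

139/24

Pairs whose geodesics pass through Simone — Akira–Arjun: 1/2; Akira–Dmitri: 1/3; Ivy–Wes: 1/3; Ivy–Arjun: 1/3; Ivy–Dmitri: 1/3; Ivy–Pablo: 1/3; Wes–Arjun: 1/3; Wes–Eli: 1/3; Arjun–Eli: 1/2; Arjun–Dmitri: 1/4; Arjun–Pablo: 1/2; Sara–Pablo: 3/8; Eli–Dmitri: 1/2; Eli–Pablo: 1/2 … (+1 more pairs).
All other pairs contribute 0.
Summing the contributions gives betweenness(Simone) = 139/24.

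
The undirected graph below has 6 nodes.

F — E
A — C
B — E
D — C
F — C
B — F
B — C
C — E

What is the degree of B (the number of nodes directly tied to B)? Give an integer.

B is directly tied to C, E, and F. That is 3 neighbors, so the degree of B is 3.

3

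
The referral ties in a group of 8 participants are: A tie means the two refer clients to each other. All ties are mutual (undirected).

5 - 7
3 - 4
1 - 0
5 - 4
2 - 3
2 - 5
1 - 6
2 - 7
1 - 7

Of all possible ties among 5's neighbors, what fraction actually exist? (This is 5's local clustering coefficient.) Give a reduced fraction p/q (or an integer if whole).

5's neighbors: 2, 4, and 7 (k = 3).
Possible neighbor pairs: C(3,2) = 3. Edges among them: 2–7 → e = 1.
Clustering(5) = 1/3.

1/3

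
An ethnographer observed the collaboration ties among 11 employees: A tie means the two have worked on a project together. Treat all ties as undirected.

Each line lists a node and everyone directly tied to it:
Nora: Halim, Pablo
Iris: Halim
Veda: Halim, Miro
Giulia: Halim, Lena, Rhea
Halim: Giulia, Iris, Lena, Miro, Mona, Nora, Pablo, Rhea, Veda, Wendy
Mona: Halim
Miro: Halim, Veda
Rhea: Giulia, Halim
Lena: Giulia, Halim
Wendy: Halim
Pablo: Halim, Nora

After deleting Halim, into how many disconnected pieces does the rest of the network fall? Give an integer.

Without Halim, the remaining ties split the others into: {Giulia, Lena, Rhea}; {Wendy}; {Iris}; {Mona}; {Nora, Pablo}; {Miro, Veda}.
That's 6 separate components.

6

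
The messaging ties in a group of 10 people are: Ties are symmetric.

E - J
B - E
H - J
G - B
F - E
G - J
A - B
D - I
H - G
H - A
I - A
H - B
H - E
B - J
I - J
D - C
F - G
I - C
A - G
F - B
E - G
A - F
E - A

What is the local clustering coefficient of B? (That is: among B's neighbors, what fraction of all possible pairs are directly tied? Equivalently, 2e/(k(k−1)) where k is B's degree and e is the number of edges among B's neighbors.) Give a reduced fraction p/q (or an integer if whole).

4/5

B's neighbors: A, E, F, G, H, and J (k = 6).
Possible neighbor pairs: C(6,2) = 15. Edges among them: A–E, A–F, A–G, A–H, E–F, E–G, E–H, E–J, F–G, G–H, G–J, H–J → e = 12.
Clustering(B) = 12/15 = 4/5.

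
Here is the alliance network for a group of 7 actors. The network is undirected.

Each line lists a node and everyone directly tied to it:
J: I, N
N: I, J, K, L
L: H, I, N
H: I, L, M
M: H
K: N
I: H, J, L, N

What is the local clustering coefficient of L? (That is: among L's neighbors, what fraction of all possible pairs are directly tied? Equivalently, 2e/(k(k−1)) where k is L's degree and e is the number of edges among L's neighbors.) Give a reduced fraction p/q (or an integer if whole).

2/3

L's neighbors: H, I, and N (k = 3).
Possible neighbor pairs: C(3,2) = 3. Edges among them: H–I, I–N → e = 2.
Clustering(L) = 2/3.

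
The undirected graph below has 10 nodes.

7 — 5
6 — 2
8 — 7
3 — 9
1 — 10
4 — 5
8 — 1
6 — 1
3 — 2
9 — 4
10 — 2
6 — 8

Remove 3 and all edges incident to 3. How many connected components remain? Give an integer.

3's neighbors (2 and 9) remain reachable from one another through other ties, so the rest of the network stays in one piece.

1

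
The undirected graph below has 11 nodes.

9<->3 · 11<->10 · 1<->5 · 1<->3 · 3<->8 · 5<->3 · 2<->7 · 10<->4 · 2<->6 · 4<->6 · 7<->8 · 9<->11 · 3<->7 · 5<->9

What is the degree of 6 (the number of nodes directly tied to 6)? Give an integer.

2

6 is directly tied to 2 and 4. That is 2 neighbors, so the degree of 6 is 2.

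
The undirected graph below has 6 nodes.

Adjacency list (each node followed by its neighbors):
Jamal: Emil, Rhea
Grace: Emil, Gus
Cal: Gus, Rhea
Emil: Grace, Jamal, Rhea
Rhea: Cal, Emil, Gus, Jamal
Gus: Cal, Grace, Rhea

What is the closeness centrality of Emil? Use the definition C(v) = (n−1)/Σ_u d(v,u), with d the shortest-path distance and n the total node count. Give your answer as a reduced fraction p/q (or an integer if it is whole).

Distances from Emil: Cal:2, Grace:1, Gus:2, Jamal:1, Rhea:1. Sum = 7.
n = 6, so closeness = 5/7.

5/7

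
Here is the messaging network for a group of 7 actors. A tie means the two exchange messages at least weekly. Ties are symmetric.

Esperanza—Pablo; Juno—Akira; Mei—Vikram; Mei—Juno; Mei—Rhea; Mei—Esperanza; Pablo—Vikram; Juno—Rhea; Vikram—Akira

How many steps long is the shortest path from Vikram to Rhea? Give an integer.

2

One shortest route is Vikram – Mei – Rhea, which uses 2 edges, and Vikram and Rhea are not directly tied, so nothing shorter exists. So d(Vikram,Rhea) = 2.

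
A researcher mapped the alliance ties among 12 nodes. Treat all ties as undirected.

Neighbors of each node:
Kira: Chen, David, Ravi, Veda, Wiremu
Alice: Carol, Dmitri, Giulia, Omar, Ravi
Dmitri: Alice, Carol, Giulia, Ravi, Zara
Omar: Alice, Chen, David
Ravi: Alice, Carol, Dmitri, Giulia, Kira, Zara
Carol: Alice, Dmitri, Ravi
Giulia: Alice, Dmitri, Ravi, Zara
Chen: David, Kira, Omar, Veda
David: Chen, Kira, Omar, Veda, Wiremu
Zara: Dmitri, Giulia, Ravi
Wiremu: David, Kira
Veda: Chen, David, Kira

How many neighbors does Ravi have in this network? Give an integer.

Ravi is directly tied to Alice, Carol, Dmitri, Giulia, Kira, and Zara. That is 6 neighbors, so the degree of Ravi is 6.

6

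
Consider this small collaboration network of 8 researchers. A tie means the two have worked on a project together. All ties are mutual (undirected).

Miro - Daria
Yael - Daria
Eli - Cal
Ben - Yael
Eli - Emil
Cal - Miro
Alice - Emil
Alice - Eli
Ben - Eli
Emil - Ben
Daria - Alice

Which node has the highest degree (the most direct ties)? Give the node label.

Eli

Degrees — Alice:3, Ben:3, Cal:2, Daria:3, Eli:4, Emil:3, Miro:2, Yael:2.
The maximum is 4, attained only by Eli.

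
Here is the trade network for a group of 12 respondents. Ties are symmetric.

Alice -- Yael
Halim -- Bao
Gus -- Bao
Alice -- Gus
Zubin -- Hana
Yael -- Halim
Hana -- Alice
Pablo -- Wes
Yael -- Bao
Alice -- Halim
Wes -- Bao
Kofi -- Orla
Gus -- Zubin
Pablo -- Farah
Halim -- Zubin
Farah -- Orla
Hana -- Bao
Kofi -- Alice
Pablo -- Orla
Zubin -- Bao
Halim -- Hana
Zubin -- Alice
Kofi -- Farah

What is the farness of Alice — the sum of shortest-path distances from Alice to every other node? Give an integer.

18

Distances from Alice: Bao:2, Farah:2, Gus:1, Halim:1, Hana:1, Kofi:1, Orla:2, Pablo:3, Wes:3, Yael:1, Zubin:1.
Sum = 2 + 2 + 1 + 1 + 1 + 1 + 2 + 3 + 3 + 1 + 1 = 18.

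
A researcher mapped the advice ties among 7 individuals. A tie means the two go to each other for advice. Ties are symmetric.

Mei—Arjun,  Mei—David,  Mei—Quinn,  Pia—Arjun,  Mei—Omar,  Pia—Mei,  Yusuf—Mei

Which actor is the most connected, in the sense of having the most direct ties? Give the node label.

Degrees — Arjun:2, David:1, Mei:6, Omar:1, Pia:2, Quinn:1, Yusuf:1.
The maximum is 6, attained only by Mei.

Mei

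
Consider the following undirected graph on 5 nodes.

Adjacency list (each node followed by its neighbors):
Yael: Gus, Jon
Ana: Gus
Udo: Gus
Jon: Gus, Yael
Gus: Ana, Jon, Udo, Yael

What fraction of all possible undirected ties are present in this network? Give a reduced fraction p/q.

1/2

There are 5 edges and 5 nodes, so the maximum possible is C(5,2) = 10.
Density = 5/10 = 1/2.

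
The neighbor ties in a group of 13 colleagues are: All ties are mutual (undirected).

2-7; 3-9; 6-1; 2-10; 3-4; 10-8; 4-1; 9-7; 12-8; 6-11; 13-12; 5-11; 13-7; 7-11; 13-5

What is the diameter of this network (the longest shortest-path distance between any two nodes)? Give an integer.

Eccentricity of each node (its greatest distance to any other): 1:6, 2:4, 3:5, 4:6, 5:4, 6:5, 7:3, 8:6, 9:4, 10:5, 11:4, 12:5, 13:4.
The maximum eccentricity is 6, realized for instance by the pair 1–8 via 1 – 6 – 11 – 7 – 13 – 12 – 8. So the diameter is 6.

6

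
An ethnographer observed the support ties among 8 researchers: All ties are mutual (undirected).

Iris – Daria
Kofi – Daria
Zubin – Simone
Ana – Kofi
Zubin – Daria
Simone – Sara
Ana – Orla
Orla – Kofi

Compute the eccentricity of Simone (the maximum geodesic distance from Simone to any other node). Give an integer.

4

Distances from Simone: Ana:4, Daria:2, Iris:3, Kofi:3, Orla:4, Sara:1, Zubin:1.
The largest is 4 (to Orla and Ana), so the eccentricity of Simone is 4.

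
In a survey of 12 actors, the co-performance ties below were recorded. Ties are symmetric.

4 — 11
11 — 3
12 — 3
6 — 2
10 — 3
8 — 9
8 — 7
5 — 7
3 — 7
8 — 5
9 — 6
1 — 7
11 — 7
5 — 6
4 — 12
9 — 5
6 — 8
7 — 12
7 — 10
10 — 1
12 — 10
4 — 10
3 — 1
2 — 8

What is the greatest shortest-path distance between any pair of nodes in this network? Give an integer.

4

Eccentricity of each node (its greatest distance to any other): 1:3, 2:4, 3:3, 4:4, 5:3, 6:4, 7:2, 8:3, 9:4, 10:3, 11:3, 12:3.
The maximum eccentricity is 4, realized for instance by the pair 6–4 via 6 – 5 – 7 – 12 – 4. So the diameter is 4.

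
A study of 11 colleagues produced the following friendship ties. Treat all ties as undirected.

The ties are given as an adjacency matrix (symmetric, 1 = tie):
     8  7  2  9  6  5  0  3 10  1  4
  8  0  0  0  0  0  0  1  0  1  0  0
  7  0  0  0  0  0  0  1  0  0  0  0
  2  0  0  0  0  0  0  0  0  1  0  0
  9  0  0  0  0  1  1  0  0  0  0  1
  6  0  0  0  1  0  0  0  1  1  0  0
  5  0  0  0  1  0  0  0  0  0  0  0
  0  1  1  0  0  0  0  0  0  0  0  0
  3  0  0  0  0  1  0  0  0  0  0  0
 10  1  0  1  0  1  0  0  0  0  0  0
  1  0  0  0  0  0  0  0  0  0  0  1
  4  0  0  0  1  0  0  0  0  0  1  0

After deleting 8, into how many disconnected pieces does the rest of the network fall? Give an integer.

Without 8, the remaining ties split the others into: {0, 7}; {1, 2, 3, 4, 5, 6, 9, 10}.
That's 2 separate components.

2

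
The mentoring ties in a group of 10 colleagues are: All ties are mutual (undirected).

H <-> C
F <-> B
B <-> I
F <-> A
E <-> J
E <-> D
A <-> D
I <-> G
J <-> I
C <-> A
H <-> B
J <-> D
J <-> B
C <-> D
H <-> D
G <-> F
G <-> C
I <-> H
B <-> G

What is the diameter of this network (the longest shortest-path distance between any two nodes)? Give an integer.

3

Eccentricity of each node (its greatest distance to any other): A:3, B:2, C:2, D:2, E:3, F:3, G:3, H:2, I:3, J:2.
The maximum eccentricity is 3, realized for instance by the pair E–G via E – D – C – G. So the diameter is 3.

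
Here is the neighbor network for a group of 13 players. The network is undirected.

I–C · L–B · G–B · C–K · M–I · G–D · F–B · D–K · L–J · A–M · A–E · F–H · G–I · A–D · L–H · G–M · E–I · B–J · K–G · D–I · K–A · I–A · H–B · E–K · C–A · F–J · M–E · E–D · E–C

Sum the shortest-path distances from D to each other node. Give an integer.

Distances from D: A:1, B:2, C:2, E:1, F:3, G:1, H:3, I:1, J:3, K:1, L:3, M:2.
Sum = 1 + 2 + 2 + 1 + 3 + 1 + 3 + 1 + 3 + 1 + 3 + 2 = 23.

23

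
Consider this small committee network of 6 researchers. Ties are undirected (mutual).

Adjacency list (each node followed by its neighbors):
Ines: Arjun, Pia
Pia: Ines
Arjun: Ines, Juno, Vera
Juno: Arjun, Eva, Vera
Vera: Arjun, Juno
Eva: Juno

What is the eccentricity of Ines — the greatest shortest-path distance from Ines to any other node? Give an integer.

3

Distances from Ines: Arjun:1, Eva:3, Juno:2, Pia:1, Vera:2.
The largest is 3 (to Eva), so the eccentricity of Ines is 3.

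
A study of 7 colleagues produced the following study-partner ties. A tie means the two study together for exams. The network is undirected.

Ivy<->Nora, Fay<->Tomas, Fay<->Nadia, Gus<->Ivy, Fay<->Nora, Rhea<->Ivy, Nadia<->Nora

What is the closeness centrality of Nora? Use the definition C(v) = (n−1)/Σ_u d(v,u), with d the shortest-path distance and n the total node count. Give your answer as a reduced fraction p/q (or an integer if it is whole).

2/3

Distances from Nora: Fay:1, Gus:2, Ivy:1, Nadia:1, Rhea:2, Tomas:2. Sum = 9.
n = 7, so closeness = 6/9 = 2/3.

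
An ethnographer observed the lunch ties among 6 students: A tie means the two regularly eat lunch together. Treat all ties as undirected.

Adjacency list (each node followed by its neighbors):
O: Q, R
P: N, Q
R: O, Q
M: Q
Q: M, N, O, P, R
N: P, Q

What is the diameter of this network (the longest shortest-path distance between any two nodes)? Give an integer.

2

Eccentricity of each node (its greatest distance to any other): M:2, N:2, O:2, P:2, Q:1, R:2.
The maximum eccentricity is 2, realized for instance by the pair P–M via P – Q – M. So the diameter is 2.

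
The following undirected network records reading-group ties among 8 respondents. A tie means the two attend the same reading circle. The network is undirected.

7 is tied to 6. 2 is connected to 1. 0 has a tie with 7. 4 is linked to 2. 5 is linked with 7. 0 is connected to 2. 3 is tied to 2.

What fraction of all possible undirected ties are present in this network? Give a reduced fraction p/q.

There are 7 edges and 8 nodes, so the maximum possible is C(8,2) = 28.
Density = 7/28 = 1/4.

1/4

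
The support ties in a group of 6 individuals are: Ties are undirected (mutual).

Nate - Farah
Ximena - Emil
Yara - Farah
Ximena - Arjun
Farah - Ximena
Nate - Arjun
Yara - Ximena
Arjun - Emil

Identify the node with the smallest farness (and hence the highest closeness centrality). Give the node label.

Ximena

Farness (sum of distances to all others) for each node — Arjun:7, Emil:8, Farah:7, Nate:8, Ximena:6, Yara:8.
The smallest farness is 6, for Ximena, so Ximena has the highest closeness.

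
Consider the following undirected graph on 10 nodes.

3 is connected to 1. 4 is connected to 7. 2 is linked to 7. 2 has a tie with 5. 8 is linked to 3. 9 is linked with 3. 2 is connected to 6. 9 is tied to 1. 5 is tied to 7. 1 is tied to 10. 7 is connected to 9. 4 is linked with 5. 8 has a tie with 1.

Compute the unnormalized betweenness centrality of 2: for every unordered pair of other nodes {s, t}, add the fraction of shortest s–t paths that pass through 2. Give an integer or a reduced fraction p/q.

8

Pairs whose geodesics pass through 2 — 3–6: 1; 1–6: 1; 8–6: 2/2; 9–6: 1; 10–6: 1; 6–4: 2/2; 6–7: 1; 6–5: 1.
All other pairs contribute 0.
Summing the contributions gives betweenness(2) = 8.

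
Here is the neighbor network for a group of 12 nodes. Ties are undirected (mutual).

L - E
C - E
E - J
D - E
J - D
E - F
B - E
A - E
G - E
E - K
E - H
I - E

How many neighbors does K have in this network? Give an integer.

K is directly tied to E. That is 1 neighbor, so the degree of K is 1.

1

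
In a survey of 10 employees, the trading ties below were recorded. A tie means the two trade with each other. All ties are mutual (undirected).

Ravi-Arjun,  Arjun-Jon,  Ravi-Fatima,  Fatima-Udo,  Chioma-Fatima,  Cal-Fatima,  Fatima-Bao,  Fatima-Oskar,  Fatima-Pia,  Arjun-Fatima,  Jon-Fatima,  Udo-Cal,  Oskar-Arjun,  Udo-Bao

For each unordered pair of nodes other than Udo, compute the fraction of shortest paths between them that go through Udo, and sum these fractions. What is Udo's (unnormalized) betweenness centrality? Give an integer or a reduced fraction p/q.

1/2

Pairs whose geodesics pass through Udo — Bao–Cal: 1/2.
All other pairs contribute 0.
Summing the contributions gives betweenness(Udo) = 1/2.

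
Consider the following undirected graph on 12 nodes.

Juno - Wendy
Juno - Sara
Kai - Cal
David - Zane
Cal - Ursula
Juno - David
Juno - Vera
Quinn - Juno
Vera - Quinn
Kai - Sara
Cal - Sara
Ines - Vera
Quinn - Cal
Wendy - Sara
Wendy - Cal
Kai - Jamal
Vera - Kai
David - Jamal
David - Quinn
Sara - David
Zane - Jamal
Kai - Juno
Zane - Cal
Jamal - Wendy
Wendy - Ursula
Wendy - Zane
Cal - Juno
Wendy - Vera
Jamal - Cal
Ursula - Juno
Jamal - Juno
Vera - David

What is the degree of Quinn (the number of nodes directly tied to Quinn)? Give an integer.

Quinn is directly tied to Cal, David, Juno, and Vera. That is 4 neighbors, so the degree of Quinn is 4.

4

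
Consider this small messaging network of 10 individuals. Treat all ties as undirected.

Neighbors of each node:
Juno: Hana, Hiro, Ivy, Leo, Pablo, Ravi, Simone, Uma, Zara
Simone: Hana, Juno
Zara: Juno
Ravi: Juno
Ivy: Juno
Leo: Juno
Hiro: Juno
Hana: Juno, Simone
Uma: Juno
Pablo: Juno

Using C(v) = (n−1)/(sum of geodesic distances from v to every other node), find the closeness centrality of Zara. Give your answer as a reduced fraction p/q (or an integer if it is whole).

Distances from Zara: Hana:2, Hiro:2, Ivy:2, Juno:1, Leo:2, Pablo:2, Ravi:2, Simone:2, Uma:2. Sum = 17.
n = 10, so closeness = 9/17.

9/17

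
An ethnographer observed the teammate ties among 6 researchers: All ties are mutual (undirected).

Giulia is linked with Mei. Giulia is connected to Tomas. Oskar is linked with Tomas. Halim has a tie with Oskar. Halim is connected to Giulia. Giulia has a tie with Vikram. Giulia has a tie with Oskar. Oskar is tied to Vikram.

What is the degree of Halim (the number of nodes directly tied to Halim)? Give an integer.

2

Halim is directly tied to Giulia and Oskar. That is 2 neighbors, so the degree of Halim is 2.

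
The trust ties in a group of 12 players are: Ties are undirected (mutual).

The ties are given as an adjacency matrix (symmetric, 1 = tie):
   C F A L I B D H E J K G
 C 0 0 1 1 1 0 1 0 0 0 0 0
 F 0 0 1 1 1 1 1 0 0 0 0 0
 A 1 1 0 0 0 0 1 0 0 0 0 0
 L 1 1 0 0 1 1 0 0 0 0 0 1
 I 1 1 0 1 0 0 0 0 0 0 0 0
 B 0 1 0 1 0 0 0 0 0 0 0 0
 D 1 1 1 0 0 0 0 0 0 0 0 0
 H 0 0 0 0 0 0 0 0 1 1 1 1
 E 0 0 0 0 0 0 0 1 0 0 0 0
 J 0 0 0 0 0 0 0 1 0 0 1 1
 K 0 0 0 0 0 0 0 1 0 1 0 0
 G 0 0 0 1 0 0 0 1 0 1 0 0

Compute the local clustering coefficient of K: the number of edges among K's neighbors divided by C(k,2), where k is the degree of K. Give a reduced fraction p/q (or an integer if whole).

K's neighbors: H and J (k = 2).
Possible neighbor pairs: C(2,2) = 1. Edges among them: H–J → e = 1.
Clustering(K) = 1/1.

1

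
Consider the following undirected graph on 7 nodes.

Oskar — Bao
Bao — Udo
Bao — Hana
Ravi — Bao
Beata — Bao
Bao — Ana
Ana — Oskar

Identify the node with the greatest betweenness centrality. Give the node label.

Unnormalized betweenness of each node: Ana:0, Bao:14, Beata:0, Hana:0, Oskar:0, Ravi:0, Udo:0.
Bao has the largest value, 14, making it the main broker — the node through which the most shortest paths run.

Bao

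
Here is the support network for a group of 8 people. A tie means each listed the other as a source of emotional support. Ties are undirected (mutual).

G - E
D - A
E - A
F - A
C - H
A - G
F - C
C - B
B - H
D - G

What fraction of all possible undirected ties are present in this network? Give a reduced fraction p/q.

5/14

There are 10 edges and 8 nodes, so the maximum possible is C(8,2) = 28.
Density = 10/28 = 5/14.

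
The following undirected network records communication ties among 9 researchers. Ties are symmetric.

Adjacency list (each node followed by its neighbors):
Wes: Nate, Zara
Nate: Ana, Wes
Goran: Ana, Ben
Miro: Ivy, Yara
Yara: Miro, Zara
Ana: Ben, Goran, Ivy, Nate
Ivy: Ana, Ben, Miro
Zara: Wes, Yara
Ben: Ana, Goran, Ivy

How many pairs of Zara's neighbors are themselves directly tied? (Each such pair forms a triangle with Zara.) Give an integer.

0

Zara's neighbors are Wes and Yara, but none of them are tied to each other, so no triangle contains Zara.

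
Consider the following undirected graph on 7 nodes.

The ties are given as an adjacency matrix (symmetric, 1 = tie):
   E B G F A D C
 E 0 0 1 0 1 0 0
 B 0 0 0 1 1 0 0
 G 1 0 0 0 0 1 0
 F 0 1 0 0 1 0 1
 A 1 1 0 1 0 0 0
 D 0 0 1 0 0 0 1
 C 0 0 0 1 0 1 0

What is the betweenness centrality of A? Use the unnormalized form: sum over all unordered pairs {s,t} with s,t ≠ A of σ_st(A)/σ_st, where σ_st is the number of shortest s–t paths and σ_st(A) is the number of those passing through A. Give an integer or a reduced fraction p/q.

4

Pairs whose geodesics pass through A — E–B: 1; E–F: 1; E–C: 1/2; B–G: 1; G–F: 1/2.
All other pairs contribute 0.
Summing the contributions gives betweenness(A) = 4.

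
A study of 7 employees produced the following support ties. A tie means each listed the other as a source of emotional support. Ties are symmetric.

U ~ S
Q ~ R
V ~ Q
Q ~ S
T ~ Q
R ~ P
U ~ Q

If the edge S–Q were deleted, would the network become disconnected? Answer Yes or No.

Even without that edge, S still reaches Q via S – U – Q, so the network stays connected. Not a bridge.

No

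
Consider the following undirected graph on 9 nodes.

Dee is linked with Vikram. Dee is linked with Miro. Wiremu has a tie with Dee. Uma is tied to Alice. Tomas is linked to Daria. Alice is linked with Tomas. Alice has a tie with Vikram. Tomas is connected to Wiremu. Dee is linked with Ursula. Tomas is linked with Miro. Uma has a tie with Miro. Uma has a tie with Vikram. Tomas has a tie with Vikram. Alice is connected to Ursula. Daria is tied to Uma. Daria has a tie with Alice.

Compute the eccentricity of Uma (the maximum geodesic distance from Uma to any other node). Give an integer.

3

Distances from Uma: Alice:1, Daria:1, Dee:2, Miro:1, Tomas:2, Ursula:2, Vikram:1, Wiremu:3.
The largest is 3 (to Wiremu), so the eccentricity of Uma is 3.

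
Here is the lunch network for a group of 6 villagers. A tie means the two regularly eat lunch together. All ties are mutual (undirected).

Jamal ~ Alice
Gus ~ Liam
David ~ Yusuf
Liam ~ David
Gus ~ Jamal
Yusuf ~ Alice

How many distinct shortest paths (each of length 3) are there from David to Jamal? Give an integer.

2

The shortest distance is 3. The length-3 paths are: David–Liam–Gus–Jamal; David–Yusuf–Alice–Jamal.
That gives 2 distinct shortest paths.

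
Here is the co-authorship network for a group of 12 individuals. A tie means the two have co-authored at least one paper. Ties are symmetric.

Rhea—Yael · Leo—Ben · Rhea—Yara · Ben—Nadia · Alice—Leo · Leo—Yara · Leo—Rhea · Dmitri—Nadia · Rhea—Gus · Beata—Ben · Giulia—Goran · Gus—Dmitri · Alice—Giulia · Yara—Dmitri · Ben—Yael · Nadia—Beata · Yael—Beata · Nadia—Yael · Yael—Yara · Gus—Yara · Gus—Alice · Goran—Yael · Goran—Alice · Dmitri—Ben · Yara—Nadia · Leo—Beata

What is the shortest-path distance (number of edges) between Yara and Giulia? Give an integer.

3

One shortest route is Yara – Yael – Goran – Giulia, which uses 3 edges, and at distance 2 from Yara we only reach {Alice, Beata, Ben, Goran}, which does not include Giulia. So d(Yara,Giulia) = 3.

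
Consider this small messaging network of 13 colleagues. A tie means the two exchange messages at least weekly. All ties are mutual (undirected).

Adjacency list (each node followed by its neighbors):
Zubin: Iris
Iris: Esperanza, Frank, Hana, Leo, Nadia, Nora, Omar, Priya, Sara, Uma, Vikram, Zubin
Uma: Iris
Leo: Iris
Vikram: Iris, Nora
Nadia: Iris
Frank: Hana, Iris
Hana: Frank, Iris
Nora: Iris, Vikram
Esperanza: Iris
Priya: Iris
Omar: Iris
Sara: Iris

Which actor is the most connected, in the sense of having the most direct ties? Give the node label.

Iris

Degrees — Esperanza:1, Frank:2, Hana:2, Iris:12, Leo:1, Nadia:1, Nora:2, Omar:1, Priya:1, Sara:1, Uma:1, Vikram:2, Zubin:1.
The maximum is 12, attained only by Iris.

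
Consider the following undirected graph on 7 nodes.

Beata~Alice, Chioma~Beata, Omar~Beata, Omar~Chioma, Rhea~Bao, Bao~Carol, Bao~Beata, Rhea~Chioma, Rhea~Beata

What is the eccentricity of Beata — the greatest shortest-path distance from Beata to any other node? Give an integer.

2

Distances from Beata: Alice:1, Bao:1, Carol:2, Chioma:1, Omar:1, Rhea:1.
The largest is 2 (to Carol), so the eccentricity of Beata is 2.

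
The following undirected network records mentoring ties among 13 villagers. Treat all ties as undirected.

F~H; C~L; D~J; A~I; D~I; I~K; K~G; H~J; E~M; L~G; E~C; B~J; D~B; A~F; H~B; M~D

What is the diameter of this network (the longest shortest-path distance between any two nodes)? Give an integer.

Eccentricity of each node (its greatest distance to any other): A:5, B:5, C:6, D:4, E:5, F:6, G:5, H:6, I:4, J:5, K:4, L:6, M:4.
The maximum eccentricity is 6, realized for instance by the pair H–L via H – B – D – I – K – G – L. So the diameter is 6.

6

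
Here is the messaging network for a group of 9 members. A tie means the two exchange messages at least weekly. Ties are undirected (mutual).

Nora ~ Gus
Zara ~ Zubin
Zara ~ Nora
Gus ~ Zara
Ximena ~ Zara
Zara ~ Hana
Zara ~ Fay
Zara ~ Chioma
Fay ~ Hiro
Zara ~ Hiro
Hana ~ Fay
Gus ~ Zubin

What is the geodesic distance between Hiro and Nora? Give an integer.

2

One shortest route is Hiro – Zara – Nora, which uses 2 edges, and Hiro and Nora are not directly tied, so nothing shorter exists. So d(Hiro,Nora) = 2.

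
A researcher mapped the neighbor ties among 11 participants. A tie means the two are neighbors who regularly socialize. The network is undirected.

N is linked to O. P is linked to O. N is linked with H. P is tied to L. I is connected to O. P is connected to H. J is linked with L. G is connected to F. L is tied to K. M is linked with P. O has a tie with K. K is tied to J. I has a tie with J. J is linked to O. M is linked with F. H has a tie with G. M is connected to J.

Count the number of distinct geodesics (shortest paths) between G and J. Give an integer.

1

The shortest distance is 3, and the only length-3 path is G–F–M–J. So there is exactly 1 shortest path.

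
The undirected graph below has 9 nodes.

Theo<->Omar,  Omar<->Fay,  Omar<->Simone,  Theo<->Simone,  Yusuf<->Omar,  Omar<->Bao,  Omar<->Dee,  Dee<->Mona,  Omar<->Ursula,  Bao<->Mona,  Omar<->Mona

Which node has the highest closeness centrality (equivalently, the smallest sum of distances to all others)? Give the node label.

Omar

Farness (sum of distances to all others) for each node — Bao:14, Dee:14, Fay:15, Mona:13, Omar:8, Simone:14, Theo:14, Ursula:15, Yusuf:15.
The smallest farness is 8, for Omar, so Omar has the highest closeness.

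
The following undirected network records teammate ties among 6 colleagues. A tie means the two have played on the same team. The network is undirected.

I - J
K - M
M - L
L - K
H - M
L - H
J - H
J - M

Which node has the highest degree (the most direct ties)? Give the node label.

Degrees — H:3, I:1, J:3, K:2, L:3, M:4.
The maximum is 4, attained only by M.

M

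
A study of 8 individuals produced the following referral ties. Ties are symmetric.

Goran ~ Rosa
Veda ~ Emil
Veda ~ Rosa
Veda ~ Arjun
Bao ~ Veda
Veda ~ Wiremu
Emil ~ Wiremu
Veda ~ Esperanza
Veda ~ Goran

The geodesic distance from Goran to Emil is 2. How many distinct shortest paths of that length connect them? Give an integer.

1

The shortest distance is 2, and the only length-2 path is Goran–Veda–Emil. So there is exactly 1 shortest path.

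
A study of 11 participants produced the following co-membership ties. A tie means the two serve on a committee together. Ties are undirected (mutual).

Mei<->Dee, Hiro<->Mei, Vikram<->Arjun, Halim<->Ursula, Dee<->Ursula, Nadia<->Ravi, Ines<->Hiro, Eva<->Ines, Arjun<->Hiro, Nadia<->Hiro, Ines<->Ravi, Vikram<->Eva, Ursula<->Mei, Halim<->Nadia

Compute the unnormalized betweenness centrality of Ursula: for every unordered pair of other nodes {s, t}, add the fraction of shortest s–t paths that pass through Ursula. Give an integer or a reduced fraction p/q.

Pairs whose geodesics pass through Ursula — Mei–Halim: 1; Dee–Halim: 1; Dee–Nadia: 1/2; Dee–Ravi: 1/3.
All other pairs contribute 0.
Summing the contributions gives betweenness(Ursula) = 17/6.

17/6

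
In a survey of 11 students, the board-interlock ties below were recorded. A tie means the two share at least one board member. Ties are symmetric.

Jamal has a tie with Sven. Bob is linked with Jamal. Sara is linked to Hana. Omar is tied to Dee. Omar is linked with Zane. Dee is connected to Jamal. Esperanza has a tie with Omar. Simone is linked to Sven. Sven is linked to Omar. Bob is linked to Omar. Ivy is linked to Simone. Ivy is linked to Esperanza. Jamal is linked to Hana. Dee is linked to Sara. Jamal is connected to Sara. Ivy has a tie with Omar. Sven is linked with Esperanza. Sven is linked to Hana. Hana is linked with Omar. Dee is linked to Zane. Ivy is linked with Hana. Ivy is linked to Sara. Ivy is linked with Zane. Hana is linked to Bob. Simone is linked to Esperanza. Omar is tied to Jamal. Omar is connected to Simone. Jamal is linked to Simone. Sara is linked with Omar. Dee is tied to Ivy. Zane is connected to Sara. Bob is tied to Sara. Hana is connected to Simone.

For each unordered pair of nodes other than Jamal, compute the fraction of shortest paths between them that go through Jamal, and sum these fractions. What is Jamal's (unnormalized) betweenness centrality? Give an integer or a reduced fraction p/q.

Pairs whose geodesics pass through Jamal — Sara–Simone: 1/4; Sara–Sven: 1/3; Dee–Bob: 1/3; Dee–Simone: 1/3; Dee–Hana: 1/4; Dee–Sven: 1/2; Bob–Simone: 1/3; Bob–Sven: 1/3.
All other pairs contribute 0.
Summing the contributions gives betweenness(Jamal) = 8/3.

8/3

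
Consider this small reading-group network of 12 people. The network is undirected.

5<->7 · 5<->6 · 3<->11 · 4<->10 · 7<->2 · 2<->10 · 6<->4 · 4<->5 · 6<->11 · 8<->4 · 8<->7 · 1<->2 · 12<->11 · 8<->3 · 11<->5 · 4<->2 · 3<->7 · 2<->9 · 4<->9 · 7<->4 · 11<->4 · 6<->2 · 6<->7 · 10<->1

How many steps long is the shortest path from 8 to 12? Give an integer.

3

One shortest route is 8 – 4 – 11 – 12, which uses 3 edges, and at distance 2 from 8 we only reach {2, 5, 6, 9, 10, 11}, which does not include 12. So d(8,12) = 3.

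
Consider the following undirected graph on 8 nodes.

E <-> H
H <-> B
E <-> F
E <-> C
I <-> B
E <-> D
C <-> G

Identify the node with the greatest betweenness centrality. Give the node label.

Unnormalized betweenness of each node: B:6, C:6, D:0, E:17, F:0, G:0, H:10, I:0.
E has the largest value, 17, making it the main broker — the node through which the most shortest paths run.

E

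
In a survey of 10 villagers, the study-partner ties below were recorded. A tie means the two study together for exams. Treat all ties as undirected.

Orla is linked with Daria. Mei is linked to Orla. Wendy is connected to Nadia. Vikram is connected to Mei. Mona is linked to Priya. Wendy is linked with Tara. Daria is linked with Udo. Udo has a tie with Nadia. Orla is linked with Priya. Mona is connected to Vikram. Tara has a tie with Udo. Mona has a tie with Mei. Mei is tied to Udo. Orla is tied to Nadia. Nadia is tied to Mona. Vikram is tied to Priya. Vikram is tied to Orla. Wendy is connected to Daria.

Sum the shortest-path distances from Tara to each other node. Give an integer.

Distances from Tara: Daria:2, Mei:2, Mona:3, Nadia:2, Orla:3, Priya:4, Udo:1, Vikram:3, Wendy:1.
Sum = 2 + 2 + 3 + 2 + 3 + 4 + 1 + 3 + 1 = 21.

21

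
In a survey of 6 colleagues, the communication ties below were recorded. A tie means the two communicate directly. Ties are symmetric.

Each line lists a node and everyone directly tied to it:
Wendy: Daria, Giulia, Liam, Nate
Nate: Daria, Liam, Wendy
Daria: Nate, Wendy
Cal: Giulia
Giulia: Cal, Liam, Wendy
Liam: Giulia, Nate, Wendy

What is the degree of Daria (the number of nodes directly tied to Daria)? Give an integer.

2

Daria is directly tied to Nate and Wendy. That is 2 neighbors, so the degree of Daria is 2.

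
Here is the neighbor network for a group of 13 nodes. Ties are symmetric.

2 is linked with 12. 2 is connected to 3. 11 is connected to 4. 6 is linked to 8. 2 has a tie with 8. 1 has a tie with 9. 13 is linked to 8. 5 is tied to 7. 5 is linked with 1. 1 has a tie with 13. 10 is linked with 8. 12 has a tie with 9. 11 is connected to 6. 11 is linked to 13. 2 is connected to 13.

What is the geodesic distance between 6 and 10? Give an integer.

2

One shortest route is 6 – 8 – 10, which uses 2 edges, and 6 and 10 are not directly tied, so nothing shorter exists. So d(6,10) = 2.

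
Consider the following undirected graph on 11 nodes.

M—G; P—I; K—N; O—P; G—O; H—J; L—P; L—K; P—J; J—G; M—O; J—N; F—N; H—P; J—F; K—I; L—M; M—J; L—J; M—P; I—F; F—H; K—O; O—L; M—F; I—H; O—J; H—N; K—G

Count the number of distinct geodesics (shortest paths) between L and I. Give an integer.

The shortest distance is 2. The length-2 paths are: L–K–I; L–P–I.
That gives 2 distinct shortest paths.

2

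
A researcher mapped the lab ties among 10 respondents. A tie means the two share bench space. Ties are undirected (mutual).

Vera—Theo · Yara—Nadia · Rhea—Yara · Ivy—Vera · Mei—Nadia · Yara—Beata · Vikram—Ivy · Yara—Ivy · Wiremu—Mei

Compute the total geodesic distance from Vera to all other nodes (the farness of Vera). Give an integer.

Distances from Vera: Beata:3, Ivy:1, Mei:4, Nadia:3, Rhea:3, Theo:1, Vikram:2, Wiremu:5, Yara:2.
Sum = 3 + 1 + 4 + 3 + 3 + 1 + 2 + 5 + 2 = 24.

24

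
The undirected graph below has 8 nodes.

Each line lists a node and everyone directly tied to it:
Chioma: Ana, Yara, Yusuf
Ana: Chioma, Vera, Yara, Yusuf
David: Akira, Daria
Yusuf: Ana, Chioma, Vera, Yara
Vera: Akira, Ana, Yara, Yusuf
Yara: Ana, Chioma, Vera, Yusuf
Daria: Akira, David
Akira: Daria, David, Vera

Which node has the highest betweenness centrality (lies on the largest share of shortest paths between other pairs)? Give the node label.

Vera

Unnormalized betweenness of each node: Akira:10, Ana:4/3, Chioma:0, Daria:0, David:0, Vera:12, Yara:4/3, Yusuf:4/3.
Vera has the largest value, 12, making it the main broker — the node through which the most shortest paths run.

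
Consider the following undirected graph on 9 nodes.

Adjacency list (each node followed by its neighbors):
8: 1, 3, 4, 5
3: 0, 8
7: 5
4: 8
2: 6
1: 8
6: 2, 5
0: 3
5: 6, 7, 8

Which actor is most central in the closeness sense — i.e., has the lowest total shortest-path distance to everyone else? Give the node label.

Farness (sum of distances to all others) for each node — 0:25, 1:20, 2:26, 3:18, 4:20, 5:14, 6:19, 7:21, 8:13.
The smallest farness is 13, for 8, so 8 has the highest closeness.

8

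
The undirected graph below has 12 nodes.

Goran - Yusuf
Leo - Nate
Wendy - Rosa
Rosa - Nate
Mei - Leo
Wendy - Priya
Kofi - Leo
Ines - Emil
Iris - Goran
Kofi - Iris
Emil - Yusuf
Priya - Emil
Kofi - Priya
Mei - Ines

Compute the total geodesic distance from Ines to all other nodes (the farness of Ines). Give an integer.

Distances from Ines: Emil:1, Goran:3, Iris:4, Kofi:3, Leo:2, Mei:1, Nate:3, Priya:2, Rosa:4, Wendy:3, Yusuf:2.
Sum = 1 + 3 + 4 + 3 + 2 + 1 + 3 + 2 + 4 + 3 + 2 = 28.

28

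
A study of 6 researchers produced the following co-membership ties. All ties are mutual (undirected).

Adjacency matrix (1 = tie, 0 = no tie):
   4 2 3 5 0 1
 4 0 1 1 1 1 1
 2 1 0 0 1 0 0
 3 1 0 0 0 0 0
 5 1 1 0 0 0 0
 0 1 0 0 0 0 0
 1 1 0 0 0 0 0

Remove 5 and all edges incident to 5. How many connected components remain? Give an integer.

1

5's neighbors (2 and 4) remain reachable from one another through other ties, so the rest of the network stays in one piece.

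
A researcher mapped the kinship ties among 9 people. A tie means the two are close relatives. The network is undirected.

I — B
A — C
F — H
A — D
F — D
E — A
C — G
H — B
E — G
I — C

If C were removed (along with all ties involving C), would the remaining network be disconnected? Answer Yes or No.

Even without C, every remaining node can still reach every other (the residual graph is connected), so C is not a cut vertex.

No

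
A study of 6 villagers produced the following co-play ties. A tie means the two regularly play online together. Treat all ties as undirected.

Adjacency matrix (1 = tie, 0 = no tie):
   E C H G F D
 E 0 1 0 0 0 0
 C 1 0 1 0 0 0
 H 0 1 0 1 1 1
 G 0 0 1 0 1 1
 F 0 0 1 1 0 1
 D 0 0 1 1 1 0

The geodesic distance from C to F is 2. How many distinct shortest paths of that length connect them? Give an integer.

1

The shortest distance is 2, and the only length-2 path is C–H–F. So there is exactly 1 shortest path.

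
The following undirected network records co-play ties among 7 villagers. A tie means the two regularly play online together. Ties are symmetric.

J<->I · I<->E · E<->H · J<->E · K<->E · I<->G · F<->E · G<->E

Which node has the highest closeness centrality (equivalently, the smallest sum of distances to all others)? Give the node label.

Farness (sum of distances to all others) for each node — E:6, F:11, G:10, H:11, I:9, J:10, K:11.
The smallest farness is 6, for E, so E has the highest closeness.

E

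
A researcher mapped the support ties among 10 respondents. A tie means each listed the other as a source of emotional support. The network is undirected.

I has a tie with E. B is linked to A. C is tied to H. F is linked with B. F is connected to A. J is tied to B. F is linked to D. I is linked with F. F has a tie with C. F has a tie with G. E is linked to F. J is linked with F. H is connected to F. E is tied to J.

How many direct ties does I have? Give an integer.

2

I is directly tied to E and F. That is 2 neighbors, so the degree of I is 2.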